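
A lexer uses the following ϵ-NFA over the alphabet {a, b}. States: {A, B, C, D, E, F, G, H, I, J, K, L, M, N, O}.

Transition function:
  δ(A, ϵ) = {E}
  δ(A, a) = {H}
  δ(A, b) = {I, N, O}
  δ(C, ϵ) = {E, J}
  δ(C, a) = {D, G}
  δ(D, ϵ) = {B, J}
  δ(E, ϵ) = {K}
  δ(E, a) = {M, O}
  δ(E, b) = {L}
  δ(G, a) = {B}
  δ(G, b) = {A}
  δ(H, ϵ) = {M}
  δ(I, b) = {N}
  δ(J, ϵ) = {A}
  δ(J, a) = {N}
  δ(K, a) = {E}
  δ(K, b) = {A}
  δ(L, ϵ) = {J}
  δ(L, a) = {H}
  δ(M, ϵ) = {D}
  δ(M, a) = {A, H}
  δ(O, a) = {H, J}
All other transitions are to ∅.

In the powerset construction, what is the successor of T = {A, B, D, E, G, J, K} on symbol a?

A on a → {H}.
E on a → {M, O}.
G on a → {B}.
J on a → {N}.
K on a → {E}.
No a-transition from B, D.
Union after reading a: {B, E, H, M, N, O}.
Now take the ϵ-closure:
From E via ϵ: add K.
From M via ϵ: add D.
From D via ϵ: add J.
From J via ϵ: add A.
No new states can be added; the closed set is {A, B, D, E, H, J, K, M, N, O}.

{A, B, D, E, H, J, K, M, N, O}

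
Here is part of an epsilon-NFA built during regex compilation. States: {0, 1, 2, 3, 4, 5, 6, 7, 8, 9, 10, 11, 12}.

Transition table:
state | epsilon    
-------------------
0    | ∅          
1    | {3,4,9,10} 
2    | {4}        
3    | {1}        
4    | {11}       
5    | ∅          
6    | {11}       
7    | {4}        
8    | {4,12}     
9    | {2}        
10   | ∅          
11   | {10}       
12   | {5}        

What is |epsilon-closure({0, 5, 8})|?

Start with {0, 5, 8}.
From 8 via epsilon: add 4, 12.
From 4 via epsilon: add 11.
From 11 via epsilon: add 10.
epsilon-closure = {0, 4, 5, 8, 10, 11, 12}, which has 7 states.

7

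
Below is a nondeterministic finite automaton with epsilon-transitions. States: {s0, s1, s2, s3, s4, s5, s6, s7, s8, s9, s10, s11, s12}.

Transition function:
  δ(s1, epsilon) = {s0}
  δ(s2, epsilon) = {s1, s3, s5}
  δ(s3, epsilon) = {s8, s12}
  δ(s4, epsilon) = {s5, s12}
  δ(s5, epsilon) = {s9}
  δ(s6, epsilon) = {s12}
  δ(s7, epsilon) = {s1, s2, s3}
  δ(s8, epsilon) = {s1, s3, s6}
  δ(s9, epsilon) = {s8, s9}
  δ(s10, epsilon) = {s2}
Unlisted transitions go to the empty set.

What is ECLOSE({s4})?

{s0, s1, s3, s4, s5, s6, s8, s9, s12}

Start with {s4}.
From s4 via epsilon: add s5, s12.
From s5 via epsilon: add s9.
From s9 via epsilon: add s8.
From s8 via epsilon: add s1, s3, s6.
From s1 via epsilon: add s0.
No new states can be added; the closed set is {s0, s1, s3, s4, s5, s6, s8, s9, s12}.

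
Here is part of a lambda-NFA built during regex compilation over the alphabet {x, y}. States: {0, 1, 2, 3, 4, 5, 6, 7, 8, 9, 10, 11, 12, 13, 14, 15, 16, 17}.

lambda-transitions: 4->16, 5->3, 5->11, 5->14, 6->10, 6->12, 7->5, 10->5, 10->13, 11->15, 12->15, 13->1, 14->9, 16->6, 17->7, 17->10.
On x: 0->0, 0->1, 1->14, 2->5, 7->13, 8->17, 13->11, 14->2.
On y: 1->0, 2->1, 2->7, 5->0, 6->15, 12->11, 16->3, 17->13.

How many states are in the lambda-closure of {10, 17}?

11

Start with {10, 17}.
From 10 via lambda: add 5, 13.
From 17 via lambda: add 7.
From 5 via lambda: add 3, 11, 14.
From 13 via lambda: add 1.
From 11 via lambda: add 15.
From 14 via lambda: add 9.
lambda-closure = {1, 3, 5, 7, 9, 10, 11, 13, 14, 15, 17}, which has 11 states.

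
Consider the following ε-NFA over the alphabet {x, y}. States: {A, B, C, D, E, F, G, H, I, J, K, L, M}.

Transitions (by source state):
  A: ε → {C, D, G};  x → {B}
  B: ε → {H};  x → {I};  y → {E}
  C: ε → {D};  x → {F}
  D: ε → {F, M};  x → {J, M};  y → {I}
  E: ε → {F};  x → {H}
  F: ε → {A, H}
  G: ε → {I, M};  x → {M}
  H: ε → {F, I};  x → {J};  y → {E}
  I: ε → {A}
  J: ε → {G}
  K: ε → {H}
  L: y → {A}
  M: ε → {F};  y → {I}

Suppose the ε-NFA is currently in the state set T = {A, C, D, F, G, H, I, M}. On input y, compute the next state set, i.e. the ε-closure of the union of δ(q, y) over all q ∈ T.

{A, C, D, E, F, G, H, I, M}

D on y → {I}.
H on y → {E}.
M on y → {I}.
No y-transition from A, C, F, G, I.
Union after reading y: {E, I}.
Now take the ε-closure:
From E via ε: add F.
From I via ε: add A.
From A via ε: add C, D, G.
From F via ε: add H.
From D via ε: add M.
No new states can be added; the closed set is {A, C, D, E, F, G, H, I, M}.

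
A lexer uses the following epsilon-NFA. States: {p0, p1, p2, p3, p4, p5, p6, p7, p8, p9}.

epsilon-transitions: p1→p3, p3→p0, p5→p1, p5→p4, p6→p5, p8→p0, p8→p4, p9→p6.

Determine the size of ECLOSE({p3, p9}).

Start with {p3, p9}.
From p3 via epsilon: add p0.
From p9 via epsilon: add p6.
From p6 via epsilon: add p5.
From p5 via epsilon: add p1, p4.
epsilon-closure = {p0, p1, p3, p4, p5, p6, p9}, which has 7 states.

7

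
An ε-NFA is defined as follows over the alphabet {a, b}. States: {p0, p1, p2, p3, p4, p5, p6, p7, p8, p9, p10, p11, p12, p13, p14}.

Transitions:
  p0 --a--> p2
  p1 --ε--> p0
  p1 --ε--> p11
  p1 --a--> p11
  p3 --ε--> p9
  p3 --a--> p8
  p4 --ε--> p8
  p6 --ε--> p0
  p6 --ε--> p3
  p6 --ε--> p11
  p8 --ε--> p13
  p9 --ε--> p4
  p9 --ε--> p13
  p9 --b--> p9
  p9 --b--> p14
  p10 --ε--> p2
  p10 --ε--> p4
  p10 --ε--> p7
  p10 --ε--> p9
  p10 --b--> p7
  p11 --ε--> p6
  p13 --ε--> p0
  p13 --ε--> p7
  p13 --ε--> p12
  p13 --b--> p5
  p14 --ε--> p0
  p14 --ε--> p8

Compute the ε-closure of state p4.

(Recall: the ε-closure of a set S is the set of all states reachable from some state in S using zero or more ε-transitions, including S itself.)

{p0, p4, p7, p8, p12, p13}

Start with {p4}.
From p4 via ε: add p8.
From p8 via ε: add p13.
From p13 via ε: add p0, p7, p12.
No new states can be added; the closed set is {p0, p4, p7, p8, p12, p13}.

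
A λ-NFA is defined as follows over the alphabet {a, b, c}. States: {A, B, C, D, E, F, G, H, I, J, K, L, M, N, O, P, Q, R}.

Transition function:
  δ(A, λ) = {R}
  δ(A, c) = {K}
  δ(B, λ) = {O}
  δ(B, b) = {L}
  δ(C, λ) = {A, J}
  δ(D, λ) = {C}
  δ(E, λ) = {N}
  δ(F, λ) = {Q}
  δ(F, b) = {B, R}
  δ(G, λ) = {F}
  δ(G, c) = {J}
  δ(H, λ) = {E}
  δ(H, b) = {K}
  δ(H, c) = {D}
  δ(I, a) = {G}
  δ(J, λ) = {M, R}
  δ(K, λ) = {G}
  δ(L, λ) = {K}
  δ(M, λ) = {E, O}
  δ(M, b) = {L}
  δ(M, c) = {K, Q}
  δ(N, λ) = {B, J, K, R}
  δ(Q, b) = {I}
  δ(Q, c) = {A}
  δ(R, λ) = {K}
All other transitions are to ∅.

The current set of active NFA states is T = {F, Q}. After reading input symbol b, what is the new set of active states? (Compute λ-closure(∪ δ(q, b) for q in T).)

{B, F, G, I, K, O, Q, R}

F on b → {B, R}.
Q on b → {I}.
Union after reading b: {B, I, R}.
Now take the λ-closure:
From B via λ: add O.
From R via λ: add K.
From K via λ: add G.
From G via λ: add F.
From F via λ: add Q.
No new states can be added; the closed set is {B, F, G, I, K, O, Q, R}.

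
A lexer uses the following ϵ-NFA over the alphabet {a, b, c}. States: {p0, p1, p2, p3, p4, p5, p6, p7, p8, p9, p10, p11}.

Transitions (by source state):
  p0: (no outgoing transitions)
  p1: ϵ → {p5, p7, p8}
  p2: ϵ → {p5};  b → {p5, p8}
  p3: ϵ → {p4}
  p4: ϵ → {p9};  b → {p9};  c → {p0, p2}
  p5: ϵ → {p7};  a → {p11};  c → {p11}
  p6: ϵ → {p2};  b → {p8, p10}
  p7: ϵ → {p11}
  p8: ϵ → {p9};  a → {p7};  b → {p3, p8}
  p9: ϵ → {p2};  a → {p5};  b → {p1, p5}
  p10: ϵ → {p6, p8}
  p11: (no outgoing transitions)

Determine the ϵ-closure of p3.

{p2, p3, p4, p5, p7, p9, p11}

Start with {p3}.
From p3 via ϵ: add p4.
From p4 via ϵ: add p9.
From p9 via ϵ: add p2.
From p2 via ϵ: add p5.
From p5 via ϵ: add p7.
From p7 via ϵ: add p11.
No new states can be added; the closed set is {p2, p3, p4, p5, p7, p9, p11}.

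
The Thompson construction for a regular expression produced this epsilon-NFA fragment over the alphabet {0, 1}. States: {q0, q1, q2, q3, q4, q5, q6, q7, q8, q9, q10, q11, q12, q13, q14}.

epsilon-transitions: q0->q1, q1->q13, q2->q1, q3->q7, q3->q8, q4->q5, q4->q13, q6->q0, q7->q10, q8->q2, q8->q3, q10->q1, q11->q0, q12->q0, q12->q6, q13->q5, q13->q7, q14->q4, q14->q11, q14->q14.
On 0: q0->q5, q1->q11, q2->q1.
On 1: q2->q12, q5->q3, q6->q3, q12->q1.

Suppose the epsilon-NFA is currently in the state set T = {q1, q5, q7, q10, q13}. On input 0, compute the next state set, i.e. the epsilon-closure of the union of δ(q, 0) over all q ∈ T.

q1 on 0 → {q11}.
No 0-transition from q5, q7, q10, q13.
Union after reading 0: {q11}.
Now take the epsilon-closure:
From q11 via epsilon: add q0.
From q0 via epsilon: add q1.
From q1 via epsilon: add q13.
From q13 via epsilon: add q5, q7.
From q7 via epsilon: add q10.
No new states can be added; the closed set is {q0, q1, q5, q7, q10, q11, q13}.

{q0, q1, q5, q7, q10, q11, q13}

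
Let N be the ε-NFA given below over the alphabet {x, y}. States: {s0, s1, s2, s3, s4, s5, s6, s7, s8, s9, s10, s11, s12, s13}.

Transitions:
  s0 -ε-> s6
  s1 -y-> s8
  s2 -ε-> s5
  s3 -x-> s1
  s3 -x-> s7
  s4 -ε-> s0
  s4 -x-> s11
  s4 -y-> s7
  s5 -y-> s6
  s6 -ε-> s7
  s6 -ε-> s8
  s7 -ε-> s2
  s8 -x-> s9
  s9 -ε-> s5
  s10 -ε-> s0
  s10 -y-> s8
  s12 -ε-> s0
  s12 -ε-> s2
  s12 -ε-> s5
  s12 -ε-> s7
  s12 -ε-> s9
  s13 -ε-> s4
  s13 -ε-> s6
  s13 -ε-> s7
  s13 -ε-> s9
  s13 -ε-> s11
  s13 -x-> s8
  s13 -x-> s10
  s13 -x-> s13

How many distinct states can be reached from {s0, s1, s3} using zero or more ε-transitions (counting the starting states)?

Start with {s0, s1, s3}.
From s0 via ε: add s6.
From s6 via ε: add s7, s8.
From s7 via ε: add s2.
From s2 via ε: add s5.
ε-closure = {s0, s1, s2, s3, s5, s6, s7, s8}, which has 8 states.

8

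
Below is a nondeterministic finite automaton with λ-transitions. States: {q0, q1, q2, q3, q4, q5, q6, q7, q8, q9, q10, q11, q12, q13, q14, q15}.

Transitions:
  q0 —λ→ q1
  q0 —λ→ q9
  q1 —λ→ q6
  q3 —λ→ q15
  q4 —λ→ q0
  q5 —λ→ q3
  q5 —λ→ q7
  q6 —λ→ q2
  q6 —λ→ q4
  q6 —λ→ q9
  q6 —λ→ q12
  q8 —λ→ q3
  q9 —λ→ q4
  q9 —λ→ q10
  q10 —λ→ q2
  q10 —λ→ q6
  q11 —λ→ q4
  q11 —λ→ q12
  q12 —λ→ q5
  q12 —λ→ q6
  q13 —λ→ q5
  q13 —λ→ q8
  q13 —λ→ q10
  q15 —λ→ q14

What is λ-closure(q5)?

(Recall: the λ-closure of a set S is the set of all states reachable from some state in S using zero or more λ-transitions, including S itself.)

Start with {q5}.
From q5 via λ: add q3, q7.
From q3 via λ: add q15.
From q15 via λ: add q14.
No new states can be added; the closed set is {q3, q5, q7, q14, q15}.

{q3, q5, q7, q14, q15}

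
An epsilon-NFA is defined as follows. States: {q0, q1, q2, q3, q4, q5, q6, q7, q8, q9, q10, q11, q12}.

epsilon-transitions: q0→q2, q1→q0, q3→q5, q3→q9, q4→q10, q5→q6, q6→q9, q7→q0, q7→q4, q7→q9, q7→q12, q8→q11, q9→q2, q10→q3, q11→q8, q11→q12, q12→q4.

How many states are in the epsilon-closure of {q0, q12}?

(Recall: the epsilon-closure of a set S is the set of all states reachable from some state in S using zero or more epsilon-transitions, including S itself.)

Start with {q0, q12}.
From q0 via epsilon: add q2.
From q12 via epsilon: add q4.
From q4 via epsilon: add q10.
From q10 via epsilon: add q3.
From q3 via epsilon: add q5, q9.
From q5 via epsilon: add q6.
epsilon-closure = {q0, q2, q3, q4, q5, q6, q9, q10, q12}, which has 9 states.

9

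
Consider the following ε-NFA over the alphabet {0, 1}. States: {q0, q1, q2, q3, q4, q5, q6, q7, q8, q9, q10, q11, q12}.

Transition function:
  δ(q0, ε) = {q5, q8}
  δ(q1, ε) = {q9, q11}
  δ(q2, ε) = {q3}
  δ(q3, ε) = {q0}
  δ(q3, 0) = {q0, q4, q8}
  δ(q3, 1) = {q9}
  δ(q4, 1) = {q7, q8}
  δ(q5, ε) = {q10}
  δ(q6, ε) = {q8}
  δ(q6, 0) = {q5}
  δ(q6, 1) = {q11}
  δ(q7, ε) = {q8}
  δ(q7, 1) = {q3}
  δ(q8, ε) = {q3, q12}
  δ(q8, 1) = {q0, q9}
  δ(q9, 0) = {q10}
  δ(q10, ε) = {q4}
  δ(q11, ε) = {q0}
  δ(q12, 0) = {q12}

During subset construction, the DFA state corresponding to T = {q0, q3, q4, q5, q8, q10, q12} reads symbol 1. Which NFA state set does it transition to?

q3 on 1 → {q9}.
q4 on 1 → {q7, q8}.
q8 on 1 → {q0, q9}.
No 1-transition from q0, q5, q10, q12.
Union after reading 1: {q0, q7, q8, q9}.
Now take the ε-closure:
From q0 via ε: add q5.
From q8 via ε: add q3, q12.
From q5 via ε: add q10.
From q10 via ε: add q4.
No new states can be added; the closed set is {q0, q3, q4, q5, q7, q8, q9, q10, q12}.

{q0, q3, q4, q5, q7, q8, q9, q10, q12}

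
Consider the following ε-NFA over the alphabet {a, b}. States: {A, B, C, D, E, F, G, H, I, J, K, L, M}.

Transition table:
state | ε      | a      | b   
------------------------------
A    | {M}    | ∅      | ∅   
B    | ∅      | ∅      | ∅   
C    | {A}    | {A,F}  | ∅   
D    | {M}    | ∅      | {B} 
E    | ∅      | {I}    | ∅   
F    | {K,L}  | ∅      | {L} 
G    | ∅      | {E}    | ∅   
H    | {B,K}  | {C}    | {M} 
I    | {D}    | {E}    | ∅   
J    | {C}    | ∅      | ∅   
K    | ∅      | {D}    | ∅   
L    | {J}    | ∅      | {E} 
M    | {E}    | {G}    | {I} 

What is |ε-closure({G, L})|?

Start with {G, L}.
From L via ε: add J.
From J via ε: add C.
From C via ε: add A.
From A via ε: add M.
From M via ε: add E.
ε-closure = {A, C, E, G, J, L, M}, which has 7 states.

7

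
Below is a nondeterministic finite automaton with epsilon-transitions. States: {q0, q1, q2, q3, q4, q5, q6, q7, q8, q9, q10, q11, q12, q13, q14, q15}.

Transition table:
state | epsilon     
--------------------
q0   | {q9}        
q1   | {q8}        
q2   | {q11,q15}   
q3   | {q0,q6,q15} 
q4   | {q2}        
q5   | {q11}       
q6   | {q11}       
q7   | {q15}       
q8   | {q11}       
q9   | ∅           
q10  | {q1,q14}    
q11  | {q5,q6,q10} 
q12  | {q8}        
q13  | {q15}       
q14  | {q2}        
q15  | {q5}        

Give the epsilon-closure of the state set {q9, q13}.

{q1, q2, q5, q6, q8, q9, q10, q11, q13, q14, q15}

Start with {q9, q13}.
From q13 via epsilon: add q15.
From q15 via epsilon: add q5.
From q5 via epsilon: add q11.
From q11 via epsilon: add q6, q10.
From q10 via epsilon: add q1, q14.
From q1 via epsilon: add q8.
From q14 via epsilon: add q2.
No new states can be added; the closed set is {q1, q2, q5, q6, q8, q9, q10, q11, q13, q14, q15}.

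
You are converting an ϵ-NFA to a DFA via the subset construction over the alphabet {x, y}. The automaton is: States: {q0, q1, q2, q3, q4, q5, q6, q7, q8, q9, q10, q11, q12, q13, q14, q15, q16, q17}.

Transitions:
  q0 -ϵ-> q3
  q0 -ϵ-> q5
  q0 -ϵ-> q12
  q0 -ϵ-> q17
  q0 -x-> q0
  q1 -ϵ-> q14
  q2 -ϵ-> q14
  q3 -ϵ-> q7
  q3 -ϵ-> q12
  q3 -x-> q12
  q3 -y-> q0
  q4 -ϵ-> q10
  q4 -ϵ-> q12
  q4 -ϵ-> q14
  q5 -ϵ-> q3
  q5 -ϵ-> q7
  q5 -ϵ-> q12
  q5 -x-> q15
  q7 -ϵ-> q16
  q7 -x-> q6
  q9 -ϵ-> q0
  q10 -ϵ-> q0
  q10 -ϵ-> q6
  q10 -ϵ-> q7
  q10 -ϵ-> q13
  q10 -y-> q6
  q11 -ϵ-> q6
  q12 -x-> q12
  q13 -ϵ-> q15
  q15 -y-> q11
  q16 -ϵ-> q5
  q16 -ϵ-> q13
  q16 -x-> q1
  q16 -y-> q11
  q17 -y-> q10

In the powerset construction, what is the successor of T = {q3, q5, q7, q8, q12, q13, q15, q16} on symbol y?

q3 on y → {q0}.
q15 on y → {q11}.
q16 on y → {q11}.
No y-transition from q5, q7, q8, q12, q13.
Union after reading y: {q0, q11}.
Now take the ϵ-closure:
From q0 via ϵ: add q3, q5, q12, q17.
From q11 via ϵ: add q6.
From q3 via ϵ: add q7.
From q7 via ϵ: add q16.
From q16 via ϵ: add q13.
From q13 via ϵ: add q15.
No new states can be added; the closed set is {q0, q3, q5, q6, q7, q11, q12, q13, q15, q16, q17}.

{q0, q3, q5, q6, q7, q11, q12, q13, q15, q16, q17}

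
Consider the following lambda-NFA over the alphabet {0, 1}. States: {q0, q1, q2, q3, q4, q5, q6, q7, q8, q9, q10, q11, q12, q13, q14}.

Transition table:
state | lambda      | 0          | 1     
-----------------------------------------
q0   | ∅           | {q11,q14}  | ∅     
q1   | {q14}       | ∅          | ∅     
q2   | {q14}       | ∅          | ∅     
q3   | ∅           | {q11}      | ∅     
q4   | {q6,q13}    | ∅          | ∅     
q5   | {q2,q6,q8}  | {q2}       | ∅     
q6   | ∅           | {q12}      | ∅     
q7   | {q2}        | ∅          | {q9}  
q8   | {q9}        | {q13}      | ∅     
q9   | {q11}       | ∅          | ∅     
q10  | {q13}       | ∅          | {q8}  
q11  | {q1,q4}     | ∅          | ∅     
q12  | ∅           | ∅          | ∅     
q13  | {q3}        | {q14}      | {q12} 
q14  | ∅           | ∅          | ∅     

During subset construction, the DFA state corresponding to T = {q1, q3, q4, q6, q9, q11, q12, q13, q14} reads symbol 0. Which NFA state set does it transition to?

{q1, q3, q4, q6, q11, q12, q13, q14}

q3 on 0 → {q11}.
q6 on 0 → {q12}.
q13 on 0 → {q14}.
No 0-transition from q1, q4, q9, q11, q12, q14.
Union after reading 0: {q11, q12, q14}.
Now take the lambda-closure:
From q11 via lambda: add q1, q4.
From q4 via lambda: add q6, q13.
From q13 via lambda: add q3.
No new states can be added; the closed set is {q1, q3, q4, q6, q11, q12, q13, q14}.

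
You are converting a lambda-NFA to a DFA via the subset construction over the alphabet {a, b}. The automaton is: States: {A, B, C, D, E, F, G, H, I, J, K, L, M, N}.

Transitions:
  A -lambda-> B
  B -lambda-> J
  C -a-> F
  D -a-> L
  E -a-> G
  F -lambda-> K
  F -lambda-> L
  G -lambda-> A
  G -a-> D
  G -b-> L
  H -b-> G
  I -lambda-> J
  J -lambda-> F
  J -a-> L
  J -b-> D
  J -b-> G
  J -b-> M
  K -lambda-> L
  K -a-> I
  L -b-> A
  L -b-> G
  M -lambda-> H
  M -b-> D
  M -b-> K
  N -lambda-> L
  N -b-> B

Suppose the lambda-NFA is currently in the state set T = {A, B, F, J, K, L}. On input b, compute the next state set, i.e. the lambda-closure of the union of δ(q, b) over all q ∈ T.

{A, B, D, F, G, H, J, K, L, M}

J on b → {D, G, M}.
L on b → {A, G}.
No b-transition from A, B, F, K.
Union after reading b: {A, D, G, M}.
Now take the lambda-closure:
From A via lambda: add B.
From M via lambda: add H.
From B via lambda: add J.
From J via lambda: add F.
From F via lambda: add K, L.
No new states can be added; the closed set is {A, B, D, F, G, H, J, K, L, M}.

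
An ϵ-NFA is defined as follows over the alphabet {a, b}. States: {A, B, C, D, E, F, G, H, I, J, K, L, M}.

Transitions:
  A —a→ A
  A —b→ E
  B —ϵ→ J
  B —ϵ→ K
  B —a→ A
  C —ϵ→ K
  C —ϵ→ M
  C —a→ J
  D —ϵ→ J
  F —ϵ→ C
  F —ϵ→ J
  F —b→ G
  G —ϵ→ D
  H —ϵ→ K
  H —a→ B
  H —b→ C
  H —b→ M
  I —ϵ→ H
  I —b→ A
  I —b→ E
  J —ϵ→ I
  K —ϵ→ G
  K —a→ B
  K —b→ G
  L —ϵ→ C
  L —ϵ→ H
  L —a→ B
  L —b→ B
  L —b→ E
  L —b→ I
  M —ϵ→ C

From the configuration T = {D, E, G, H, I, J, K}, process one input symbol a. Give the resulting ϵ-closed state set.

H on a → {B}.
K on a → {B}.
No a-transition from D, E, G, I, J.
Union after reading a: {B}.
Now take the ϵ-closure:
From B via ϵ: add J, K.
From J via ϵ: add I.
From K via ϵ: add G.
From G via ϵ: add D.
From I via ϵ: add H.
No new states can be added; the closed set is {B, D, G, H, I, J, K}.

{B, D, G, H, I, J, K}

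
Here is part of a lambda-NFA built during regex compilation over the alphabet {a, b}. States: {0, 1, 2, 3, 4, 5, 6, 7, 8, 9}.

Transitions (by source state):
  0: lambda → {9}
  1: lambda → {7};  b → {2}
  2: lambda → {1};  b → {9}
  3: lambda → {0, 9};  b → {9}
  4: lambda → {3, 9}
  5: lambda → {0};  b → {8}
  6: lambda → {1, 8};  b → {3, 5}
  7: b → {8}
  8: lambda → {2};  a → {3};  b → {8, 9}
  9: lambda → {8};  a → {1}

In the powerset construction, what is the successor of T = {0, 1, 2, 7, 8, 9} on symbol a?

8 on a → {3}.
9 on a → {1}.
No a-transition from 0, 1, 2, 7.
Union after reading a: {1, 3}.
Now take the lambda-closure:
From 1 via lambda: add 7.
From 3 via lambda: add 0, 9.
From 9 via lambda: add 8.
From 8 via lambda: add 2.
No new states can be added; the closed set is {0, 1, 2, 3, 7, 8, 9}.

{0, 1, 2, 3, 7, 8, 9}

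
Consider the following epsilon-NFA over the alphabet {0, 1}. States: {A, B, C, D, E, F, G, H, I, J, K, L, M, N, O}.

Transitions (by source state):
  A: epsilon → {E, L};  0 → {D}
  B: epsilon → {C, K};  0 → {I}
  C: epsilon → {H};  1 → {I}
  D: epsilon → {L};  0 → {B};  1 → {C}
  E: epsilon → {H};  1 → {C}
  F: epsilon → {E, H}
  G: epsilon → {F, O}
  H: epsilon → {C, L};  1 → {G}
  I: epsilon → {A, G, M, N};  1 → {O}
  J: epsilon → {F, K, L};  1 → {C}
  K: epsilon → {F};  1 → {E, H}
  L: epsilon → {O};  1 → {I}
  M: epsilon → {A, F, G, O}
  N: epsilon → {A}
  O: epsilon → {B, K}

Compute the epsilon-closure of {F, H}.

Start with {F, H}.
From F via epsilon: add E.
From H via epsilon: add C, L.
From L via epsilon: add O.
From O via epsilon: add B, K.
No new states can be added; the closed set is {B, C, E, F, H, K, L, O}.

{B, C, E, F, H, K, L, O}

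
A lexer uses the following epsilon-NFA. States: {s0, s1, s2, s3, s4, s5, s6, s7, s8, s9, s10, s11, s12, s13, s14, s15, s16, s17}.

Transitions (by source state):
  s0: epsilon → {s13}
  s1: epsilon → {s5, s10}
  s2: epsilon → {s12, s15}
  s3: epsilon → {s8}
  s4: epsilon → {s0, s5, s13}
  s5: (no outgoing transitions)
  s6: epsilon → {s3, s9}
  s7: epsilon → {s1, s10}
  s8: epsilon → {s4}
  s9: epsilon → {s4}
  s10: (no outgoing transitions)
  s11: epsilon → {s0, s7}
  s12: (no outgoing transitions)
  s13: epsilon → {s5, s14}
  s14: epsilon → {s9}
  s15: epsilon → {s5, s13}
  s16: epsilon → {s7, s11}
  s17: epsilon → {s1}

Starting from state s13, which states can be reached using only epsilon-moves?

{s0, s4, s5, s9, s13, s14}

Start with {s13}.
From s13 via epsilon: add s5, s14.
From s14 via epsilon: add s9.
From s9 via epsilon: add s4.
From s4 via epsilon: add s0.
No new states can be added; the closed set is {s0, s4, s5, s9, s13, s14}.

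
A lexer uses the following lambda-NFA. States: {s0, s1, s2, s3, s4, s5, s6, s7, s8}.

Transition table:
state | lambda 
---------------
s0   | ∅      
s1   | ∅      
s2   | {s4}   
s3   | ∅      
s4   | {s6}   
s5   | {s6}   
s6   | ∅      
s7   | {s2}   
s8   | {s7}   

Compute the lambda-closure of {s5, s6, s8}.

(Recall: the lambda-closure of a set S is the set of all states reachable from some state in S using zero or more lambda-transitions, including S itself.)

{s2, s4, s5, s6, s7, s8}

Start with {s5, s6, s8}.
From s8 via lambda: add s7.
From s7 via lambda: add s2.
From s2 via lambda: add s4.
No new states can be added; the closed set is {s2, s4, s5, s6, s7, s8}.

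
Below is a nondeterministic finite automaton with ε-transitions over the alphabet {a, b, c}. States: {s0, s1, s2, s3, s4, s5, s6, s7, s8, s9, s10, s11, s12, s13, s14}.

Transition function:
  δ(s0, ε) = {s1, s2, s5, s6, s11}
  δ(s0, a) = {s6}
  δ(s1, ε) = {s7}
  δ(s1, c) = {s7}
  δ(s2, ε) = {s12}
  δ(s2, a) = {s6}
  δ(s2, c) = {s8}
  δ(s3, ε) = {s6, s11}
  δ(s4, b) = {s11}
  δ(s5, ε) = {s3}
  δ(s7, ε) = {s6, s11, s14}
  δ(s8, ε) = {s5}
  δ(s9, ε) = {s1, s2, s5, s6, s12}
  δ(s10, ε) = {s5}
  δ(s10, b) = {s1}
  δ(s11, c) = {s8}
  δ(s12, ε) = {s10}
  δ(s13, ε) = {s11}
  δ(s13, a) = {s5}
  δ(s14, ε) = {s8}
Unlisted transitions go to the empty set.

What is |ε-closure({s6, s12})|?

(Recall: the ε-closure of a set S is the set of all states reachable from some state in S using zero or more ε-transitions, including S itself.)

Start with {s6, s12}.
From s12 via ε: add s10.
From s10 via ε: add s5.
From s5 via ε: add s3.
From s3 via ε: add s11.
ε-closure = {s3, s5, s6, s10, s11, s12}, which has 6 states.

6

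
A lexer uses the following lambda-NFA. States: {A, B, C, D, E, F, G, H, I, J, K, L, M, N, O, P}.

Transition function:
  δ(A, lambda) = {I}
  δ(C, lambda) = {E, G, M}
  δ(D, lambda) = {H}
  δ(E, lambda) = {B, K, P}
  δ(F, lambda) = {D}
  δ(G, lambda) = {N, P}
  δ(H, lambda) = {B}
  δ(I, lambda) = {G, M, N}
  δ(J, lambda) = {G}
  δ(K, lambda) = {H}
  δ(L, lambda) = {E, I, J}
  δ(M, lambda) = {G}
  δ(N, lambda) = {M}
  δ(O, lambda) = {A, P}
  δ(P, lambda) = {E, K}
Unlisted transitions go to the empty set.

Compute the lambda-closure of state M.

Start with {M}.
From M via lambda: add G.
From G via lambda: add N, P.
From P via lambda: add E, K.
From E via lambda: add B.
From K via lambda: add H.
No new states can be added; the closed set is {B, E, G, H, K, M, N, P}.

{B, E, G, H, K, M, N, P}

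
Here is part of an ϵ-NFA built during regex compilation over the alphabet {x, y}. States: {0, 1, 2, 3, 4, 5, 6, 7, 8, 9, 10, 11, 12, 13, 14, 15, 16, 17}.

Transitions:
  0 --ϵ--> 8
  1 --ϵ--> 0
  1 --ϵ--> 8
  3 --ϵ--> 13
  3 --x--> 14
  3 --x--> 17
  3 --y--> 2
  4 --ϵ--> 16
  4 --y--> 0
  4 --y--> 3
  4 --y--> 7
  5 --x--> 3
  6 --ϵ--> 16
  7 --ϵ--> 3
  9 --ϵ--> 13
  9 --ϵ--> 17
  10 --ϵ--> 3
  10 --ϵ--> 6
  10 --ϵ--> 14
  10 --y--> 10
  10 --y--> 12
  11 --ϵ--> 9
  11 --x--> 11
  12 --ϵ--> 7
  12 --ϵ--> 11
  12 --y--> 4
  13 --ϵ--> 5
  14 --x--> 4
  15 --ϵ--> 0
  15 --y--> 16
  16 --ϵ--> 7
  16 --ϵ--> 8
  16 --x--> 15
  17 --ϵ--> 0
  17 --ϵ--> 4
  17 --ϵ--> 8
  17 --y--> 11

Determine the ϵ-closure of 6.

Start with {6}.
From 6 via ϵ: add 16.
From 16 via ϵ: add 7, 8.
From 7 via ϵ: add 3.
From 3 via ϵ: add 13.
From 13 via ϵ: add 5.
No new states can be added; the closed set is {3, 5, 6, 7, 8, 13, 16}.

{3, 5, 6, 7, 8, 13, 16}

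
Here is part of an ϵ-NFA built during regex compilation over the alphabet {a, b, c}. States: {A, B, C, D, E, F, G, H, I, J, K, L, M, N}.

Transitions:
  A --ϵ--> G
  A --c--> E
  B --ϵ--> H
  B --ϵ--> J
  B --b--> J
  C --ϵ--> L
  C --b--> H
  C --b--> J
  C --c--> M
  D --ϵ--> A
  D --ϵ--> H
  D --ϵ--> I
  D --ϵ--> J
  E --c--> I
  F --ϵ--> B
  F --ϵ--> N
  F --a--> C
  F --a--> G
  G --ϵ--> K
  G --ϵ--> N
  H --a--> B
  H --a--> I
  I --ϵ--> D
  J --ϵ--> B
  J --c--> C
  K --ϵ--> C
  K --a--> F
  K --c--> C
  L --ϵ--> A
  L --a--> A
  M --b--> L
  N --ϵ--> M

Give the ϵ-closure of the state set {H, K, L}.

{A, C, G, H, K, L, M, N}

Start with {H, K, L}.
From K via ϵ: add C.
From L via ϵ: add A.
From A via ϵ: add G.
From G via ϵ: add N.
From N via ϵ: add M.
No new states can be added; the closed set is {A, C, G, H, K, L, M, N}.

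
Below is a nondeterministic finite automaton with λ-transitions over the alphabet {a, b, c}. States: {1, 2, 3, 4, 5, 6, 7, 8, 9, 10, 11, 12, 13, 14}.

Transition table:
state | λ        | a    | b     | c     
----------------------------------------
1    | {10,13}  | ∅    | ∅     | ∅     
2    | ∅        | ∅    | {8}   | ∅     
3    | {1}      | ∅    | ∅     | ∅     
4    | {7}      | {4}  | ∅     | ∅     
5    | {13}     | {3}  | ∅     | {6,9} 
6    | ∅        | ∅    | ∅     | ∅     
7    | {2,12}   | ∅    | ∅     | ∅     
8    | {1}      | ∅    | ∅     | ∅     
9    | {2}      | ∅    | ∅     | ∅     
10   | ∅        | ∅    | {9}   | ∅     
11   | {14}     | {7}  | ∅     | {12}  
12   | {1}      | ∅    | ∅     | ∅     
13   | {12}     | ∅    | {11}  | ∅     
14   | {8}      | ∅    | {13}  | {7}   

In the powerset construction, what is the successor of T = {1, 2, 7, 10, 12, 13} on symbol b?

2 on b → {8}.
10 on b → {9}.
13 on b → {11}.
No b-transition from 1, 7, 12.
Union after reading b: {8, 9, 11}.
Now take the λ-closure:
From 8 via λ: add 1.
From 9 via λ: add 2.
From 11 via λ: add 14.
From 1 via λ: add 10, 13.
From 13 via λ: add 12.
No new states can be added; the closed set is {1, 2, 8, 9, 10, 11, 12, 13, 14}.

{1, 2, 8, 9, 10, 11, 12, 13, 14}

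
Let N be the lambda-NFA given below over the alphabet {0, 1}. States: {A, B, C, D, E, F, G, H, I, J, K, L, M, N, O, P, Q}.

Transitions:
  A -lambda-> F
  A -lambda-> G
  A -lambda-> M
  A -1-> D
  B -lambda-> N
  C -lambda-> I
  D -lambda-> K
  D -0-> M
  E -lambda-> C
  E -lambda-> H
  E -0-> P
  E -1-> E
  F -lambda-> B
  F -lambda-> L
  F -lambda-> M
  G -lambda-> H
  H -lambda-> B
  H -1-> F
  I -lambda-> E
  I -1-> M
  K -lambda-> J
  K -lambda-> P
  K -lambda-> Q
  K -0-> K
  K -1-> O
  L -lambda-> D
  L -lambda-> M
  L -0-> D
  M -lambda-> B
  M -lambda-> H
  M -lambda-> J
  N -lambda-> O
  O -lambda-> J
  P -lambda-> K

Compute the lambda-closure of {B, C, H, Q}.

Start with {B, C, H, Q}.
From B via lambda: add N.
From C via lambda: add I.
From I via lambda: add E.
From N via lambda: add O.
From O via lambda: add J.
No new states can be added; the closed set is {B, C, E, H, I, J, N, O, Q}.

{B, C, E, H, I, J, N, O, Q}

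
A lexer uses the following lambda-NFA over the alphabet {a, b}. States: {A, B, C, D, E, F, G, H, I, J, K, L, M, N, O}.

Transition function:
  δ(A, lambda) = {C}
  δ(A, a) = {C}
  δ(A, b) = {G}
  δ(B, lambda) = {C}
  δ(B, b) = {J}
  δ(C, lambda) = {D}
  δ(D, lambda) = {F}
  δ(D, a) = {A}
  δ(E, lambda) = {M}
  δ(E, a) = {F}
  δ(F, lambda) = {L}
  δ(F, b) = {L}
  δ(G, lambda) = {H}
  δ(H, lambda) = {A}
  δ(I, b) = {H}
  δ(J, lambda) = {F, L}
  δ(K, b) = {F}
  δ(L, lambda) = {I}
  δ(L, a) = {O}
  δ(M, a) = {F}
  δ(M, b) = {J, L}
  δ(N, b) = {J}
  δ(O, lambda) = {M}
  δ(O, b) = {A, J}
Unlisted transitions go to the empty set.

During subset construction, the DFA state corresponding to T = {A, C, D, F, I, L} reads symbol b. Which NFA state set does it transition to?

{A, C, D, F, G, H, I, L}

A on b → {G}.
F on b → {L}.
I on b → {H}.
No b-transition from C, D, L.
Union after reading b: {G, H, L}.
Now take the lambda-closure:
From H via lambda: add A.
From L via lambda: add I.
From A via lambda: add C.
From C via lambda: add D.
From D via lambda: add F.
No new states can be added; the closed set is {A, C, D, F, G, H, I, L}.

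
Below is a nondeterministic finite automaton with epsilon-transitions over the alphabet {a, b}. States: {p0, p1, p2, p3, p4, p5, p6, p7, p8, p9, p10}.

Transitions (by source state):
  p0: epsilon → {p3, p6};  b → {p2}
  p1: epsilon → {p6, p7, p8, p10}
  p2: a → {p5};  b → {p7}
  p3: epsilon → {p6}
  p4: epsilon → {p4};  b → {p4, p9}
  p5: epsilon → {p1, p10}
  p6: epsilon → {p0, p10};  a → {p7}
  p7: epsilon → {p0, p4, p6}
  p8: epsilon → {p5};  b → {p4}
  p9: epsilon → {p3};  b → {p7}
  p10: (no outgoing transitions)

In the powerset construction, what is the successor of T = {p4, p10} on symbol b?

p4 on b → {p4, p9}.
No b-transition from p10.
Union after reading b: {p4, p9}.
Now take the epsilon-closure:
From p9 via epsilon: add p3.
From p3 via epsilon: add p6.
From p6 via epsilon: add p0, p10.
No new states can be added; the closed set is {p0, p3, p4, p6, p9, p10}.

{p0, p3, p4, p6, p9, p10}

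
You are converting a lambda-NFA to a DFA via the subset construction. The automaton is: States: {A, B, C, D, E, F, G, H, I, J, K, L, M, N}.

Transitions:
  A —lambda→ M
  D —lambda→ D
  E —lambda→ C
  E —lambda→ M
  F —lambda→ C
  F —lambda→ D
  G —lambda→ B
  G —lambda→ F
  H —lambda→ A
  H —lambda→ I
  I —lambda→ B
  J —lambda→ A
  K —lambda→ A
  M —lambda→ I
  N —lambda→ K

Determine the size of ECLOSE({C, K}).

Start with {C, K}.
From K via lambda: add A.
From A via lambda: add M.
From M via lambda: add I.
From I via lambda: add B.
lambda-closure = {A, B, C, I, K, M}, which has 6 states.

6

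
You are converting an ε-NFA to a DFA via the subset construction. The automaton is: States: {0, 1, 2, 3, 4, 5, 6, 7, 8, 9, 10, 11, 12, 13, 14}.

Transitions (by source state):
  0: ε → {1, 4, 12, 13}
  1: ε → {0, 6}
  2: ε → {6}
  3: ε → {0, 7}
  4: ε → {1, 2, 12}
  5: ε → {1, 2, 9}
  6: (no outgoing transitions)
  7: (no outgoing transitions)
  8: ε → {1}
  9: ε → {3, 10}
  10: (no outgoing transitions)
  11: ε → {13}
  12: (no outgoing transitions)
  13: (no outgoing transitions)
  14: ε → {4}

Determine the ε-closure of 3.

Start with {3}.
From 3 via ε: add 0, 7.
From 0 via ε: add 1, 4, 12, 13.
From 1 via ε: add 6.
From 4 via ε: add 2.
No new states can be added; the closed set is {0, 1, 2, 3, 4, 6, 7, 12, 13}.

{0, 1, 2, 3, 4, 6, 7, 12, 13}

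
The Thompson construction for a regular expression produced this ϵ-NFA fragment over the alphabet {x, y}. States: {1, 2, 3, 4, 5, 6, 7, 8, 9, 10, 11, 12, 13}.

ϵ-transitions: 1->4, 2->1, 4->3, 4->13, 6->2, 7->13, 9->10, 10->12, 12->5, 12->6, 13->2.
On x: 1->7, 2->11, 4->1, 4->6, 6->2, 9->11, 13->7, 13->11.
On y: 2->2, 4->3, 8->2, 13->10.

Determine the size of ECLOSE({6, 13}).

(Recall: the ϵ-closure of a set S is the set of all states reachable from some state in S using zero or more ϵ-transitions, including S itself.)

Start with {6, 13}.
From 6 via ϵ: add 2.
From 2 via ϵ: add 1.
From 1 via ϵ: add 4.
From 4 via ϵ: add 3.
ϵ-closure = {1, 2, 3, 4, 6, 13}, which has 6 states.

6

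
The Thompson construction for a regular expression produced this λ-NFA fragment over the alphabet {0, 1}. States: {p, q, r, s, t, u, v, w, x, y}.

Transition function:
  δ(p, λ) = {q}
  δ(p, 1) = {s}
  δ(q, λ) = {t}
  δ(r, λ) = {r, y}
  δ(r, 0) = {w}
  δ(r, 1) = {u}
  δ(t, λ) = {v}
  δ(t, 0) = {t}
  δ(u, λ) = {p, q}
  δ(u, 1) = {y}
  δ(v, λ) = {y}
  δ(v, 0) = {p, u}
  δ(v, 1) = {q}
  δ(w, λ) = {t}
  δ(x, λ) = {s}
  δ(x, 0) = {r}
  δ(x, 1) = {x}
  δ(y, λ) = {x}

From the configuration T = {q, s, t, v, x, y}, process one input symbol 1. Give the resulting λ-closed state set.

{q, s, t, v, x, y}

v on 1 → {q}.
x on 1 → {x}.
No 1-transition from q, s, t, y.
Union after reading 1: {q, x}.
Now take the λ-closure:
From q via λ: add t.
From x via λ: add s.
From t via λ: add v.
From v via λ: add y.
No new states can be added; the closed set is {q, s, t, v, x, y}.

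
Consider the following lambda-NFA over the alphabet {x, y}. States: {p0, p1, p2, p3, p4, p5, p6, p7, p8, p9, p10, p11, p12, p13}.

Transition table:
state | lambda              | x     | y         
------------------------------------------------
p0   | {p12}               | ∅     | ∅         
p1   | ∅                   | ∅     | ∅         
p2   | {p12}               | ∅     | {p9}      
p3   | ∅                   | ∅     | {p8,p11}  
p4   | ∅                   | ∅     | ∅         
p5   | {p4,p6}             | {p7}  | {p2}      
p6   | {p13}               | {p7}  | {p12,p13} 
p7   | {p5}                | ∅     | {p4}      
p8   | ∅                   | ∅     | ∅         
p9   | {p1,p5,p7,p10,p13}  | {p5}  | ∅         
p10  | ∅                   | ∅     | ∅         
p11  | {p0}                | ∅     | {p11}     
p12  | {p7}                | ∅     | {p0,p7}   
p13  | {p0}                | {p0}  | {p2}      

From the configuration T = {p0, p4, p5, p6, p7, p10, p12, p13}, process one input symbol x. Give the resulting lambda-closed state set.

{p0, p4, p5, p6, p7, p12, p13}

p5 on x → {p7}.
p6 on x → {p7}.
p13 on x → {p0}.
No x-transition from p0, p4, p7, p10, p12.
Union after reading x: {p0, p7}.
Now take the lambda-closure:
From p0 via lambda: add p12.
From p7 via lambda: add p5.
From p5 via lambda: add p4, p6.
From p6 via lambda: add p13.
No new states can be added; the closed set is {p0, p4, p5, p6, p7, p12, p13}.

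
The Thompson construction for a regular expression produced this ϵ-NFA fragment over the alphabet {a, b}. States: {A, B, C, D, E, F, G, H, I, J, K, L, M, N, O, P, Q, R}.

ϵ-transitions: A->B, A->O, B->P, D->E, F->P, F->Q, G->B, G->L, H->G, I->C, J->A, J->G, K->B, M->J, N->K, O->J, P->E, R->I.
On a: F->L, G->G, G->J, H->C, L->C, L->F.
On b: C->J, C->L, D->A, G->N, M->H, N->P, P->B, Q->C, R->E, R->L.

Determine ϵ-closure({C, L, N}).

{B, C, E, K, L, N, P}

Start with {C, L, N}.
From N via ϵ: add K.
From K via ϵ: add B.
From B via ϵ: add P.
From P via ϵ: add E.
No new states can be added; the closed set is {B, C, E, K, L, N, P}.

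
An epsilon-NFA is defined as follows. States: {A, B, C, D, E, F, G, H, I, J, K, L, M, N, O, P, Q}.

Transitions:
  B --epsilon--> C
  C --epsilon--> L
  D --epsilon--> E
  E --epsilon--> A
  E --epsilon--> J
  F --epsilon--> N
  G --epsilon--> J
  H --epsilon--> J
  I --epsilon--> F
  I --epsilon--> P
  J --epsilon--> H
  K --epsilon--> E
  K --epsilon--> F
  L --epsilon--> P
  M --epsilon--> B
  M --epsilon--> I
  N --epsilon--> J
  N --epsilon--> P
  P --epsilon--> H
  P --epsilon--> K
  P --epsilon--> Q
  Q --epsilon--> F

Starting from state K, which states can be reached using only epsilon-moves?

Start with {K}.
From K via epsilon: add E, F.
From E via epsilon: add A, J.
From F via epsilon: add N.
From J via epsilon: add H.
From N via epsilon: add P.
From P via epsilon: add Q.
No new states can be added; the closed set is {A, E, F, H, J, K, N, P, Q}.

{A, E, F, H, J, K, N, P, Q}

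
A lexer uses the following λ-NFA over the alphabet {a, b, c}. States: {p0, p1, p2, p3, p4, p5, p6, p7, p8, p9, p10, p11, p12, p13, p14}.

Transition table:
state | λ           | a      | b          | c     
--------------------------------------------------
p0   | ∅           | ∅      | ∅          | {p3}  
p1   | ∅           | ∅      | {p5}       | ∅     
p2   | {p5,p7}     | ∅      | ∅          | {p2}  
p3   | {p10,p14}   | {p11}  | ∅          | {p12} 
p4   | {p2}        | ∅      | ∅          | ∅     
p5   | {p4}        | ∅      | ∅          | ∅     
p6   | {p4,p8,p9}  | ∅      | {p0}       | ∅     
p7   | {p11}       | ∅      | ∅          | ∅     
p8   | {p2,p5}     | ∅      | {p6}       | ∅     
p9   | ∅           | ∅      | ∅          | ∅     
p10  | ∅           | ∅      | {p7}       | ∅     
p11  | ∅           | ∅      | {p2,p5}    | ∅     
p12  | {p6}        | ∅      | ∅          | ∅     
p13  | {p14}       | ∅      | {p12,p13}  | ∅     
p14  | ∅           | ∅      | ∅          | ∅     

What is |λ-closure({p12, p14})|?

Start with {p12, p14}.
From p12 via λ: add p6.
From p6 via λ: add p4, p8, p9.
From p4 via λ: add p2.
From p8 via λ: add p5.
From p2 via λ: add p7.
From p7 via λ: add p11.
λ-closure = {p2, p4, p5, p6, p7, p8, p9, p11, p12, p14}, which has 10 states.

10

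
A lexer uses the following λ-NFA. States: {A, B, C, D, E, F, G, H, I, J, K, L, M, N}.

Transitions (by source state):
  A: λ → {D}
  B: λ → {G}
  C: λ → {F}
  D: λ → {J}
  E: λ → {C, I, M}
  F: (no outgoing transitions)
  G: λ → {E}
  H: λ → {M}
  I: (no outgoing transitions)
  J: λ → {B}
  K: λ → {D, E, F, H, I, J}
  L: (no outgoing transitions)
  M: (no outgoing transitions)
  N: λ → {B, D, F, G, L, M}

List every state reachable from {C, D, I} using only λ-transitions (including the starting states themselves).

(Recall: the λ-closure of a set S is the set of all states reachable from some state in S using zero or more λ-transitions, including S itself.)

Start with {C, D, I}.
From C via λ: add F.
From D via λ: add J.
From J via λ: add B.
From B via λ: add G.
From G via λ: add E.
From E via λ: add M.
No new states can be added; the closed set is {B, C, D, E, F, G, I, J, M}.

{B, C, D, E, F, G, I, J, M}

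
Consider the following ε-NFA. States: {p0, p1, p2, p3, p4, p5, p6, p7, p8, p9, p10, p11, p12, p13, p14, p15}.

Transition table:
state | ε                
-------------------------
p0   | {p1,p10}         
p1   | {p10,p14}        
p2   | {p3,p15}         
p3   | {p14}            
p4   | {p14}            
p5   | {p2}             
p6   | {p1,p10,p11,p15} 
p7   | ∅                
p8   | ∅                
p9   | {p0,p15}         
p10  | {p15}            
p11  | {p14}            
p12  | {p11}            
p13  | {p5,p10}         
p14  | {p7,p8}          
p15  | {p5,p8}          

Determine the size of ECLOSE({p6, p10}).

Start with {p6, p10}.
From p6 via ε: add p1, p11, p15.
From p1 via ε: add p14.
From p15 via ε: add p5, p8.
From p5 via ε: add p2.
From p14 via ε: add p7.
From p2 via ε: add p3.
ε-closure = {p1, p2, p3, p5, p6, p7, p8, p10, p11, p14, p15}, which has 11 states.

11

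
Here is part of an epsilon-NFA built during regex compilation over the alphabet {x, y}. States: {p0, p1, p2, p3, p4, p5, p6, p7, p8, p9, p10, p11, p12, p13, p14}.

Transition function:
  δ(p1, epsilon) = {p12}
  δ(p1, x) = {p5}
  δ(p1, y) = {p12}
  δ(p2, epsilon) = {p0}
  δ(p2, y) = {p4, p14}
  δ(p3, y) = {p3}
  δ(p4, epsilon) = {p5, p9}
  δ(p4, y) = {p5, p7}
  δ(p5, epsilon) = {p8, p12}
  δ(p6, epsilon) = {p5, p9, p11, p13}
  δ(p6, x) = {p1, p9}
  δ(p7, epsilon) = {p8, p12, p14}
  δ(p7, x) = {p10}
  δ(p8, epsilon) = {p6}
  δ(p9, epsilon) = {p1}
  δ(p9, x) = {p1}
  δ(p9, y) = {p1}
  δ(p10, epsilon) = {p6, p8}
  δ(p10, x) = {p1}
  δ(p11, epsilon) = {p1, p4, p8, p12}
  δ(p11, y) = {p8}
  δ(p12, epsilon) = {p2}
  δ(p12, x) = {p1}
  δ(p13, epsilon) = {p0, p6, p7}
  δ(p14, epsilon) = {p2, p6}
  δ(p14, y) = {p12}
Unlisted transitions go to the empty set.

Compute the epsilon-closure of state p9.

Start with {p9}.
From p9 via epsilon: add p1.
From p1 via epsilon: add p12.
From p12 via epsilon: add p2.
From p2 via epsilon: add p0.
No new states can be added; the closed set is {p0, p1, p2, p9, p12}.

{p0, p1, p2, p9, p12}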